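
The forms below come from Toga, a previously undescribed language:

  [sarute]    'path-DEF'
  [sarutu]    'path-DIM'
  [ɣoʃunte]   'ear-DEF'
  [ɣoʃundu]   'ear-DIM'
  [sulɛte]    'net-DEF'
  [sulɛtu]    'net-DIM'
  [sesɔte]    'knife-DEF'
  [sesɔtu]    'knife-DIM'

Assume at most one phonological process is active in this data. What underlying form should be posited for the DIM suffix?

The DIM morpheme has two allomorphs, [-du] and [-tu].
By contrast the DEF suffix keeps its initial [t] throughout — that segment must be underlying.
So the underlying form is /-du/, and voiced stops become voiceless after a vowel.

/-du/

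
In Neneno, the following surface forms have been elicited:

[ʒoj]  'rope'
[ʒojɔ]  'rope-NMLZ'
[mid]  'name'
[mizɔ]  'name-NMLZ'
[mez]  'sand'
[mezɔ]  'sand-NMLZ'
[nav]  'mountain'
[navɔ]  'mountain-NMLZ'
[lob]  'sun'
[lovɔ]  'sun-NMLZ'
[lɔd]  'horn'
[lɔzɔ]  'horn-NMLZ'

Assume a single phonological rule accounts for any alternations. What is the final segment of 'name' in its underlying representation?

/d/

The stem for 'name' ends in [d] in [mid] but [z] in [mizɔ].
But 'sand' keeps [z] in both environments ([mez], [mezɔ]), so there is no rule changing /z/ to [d] in isolation.
Therefore /d/ is basic and [z] is derived by intervocalic spirantization (voiced stops become fricatives between vowels).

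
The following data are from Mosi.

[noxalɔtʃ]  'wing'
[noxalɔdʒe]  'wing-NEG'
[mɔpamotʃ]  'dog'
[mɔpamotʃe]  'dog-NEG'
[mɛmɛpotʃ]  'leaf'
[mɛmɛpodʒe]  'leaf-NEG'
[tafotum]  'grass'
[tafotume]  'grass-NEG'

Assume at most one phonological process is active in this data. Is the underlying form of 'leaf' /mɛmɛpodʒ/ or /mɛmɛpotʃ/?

/mɛmɛpodʒ/

The root 'leaf' surfaces as [mɛmɛpotʃ] and [mɛmɛpodʒe], with a stem-final [tʃ] ~ [dʒ] alternation.
If /tʃ/ were underlying and a rule turned it into [dʒ] before the NEG suffix, 'dog' would also alternate; but it has [tʃ] in both [mɔpamotʃ] and [mɔpamotʃe].
The alternation reflects word-final obstruent devoicing: voiced obstruents become voiceless word-finally. /dʒ/ is underlying.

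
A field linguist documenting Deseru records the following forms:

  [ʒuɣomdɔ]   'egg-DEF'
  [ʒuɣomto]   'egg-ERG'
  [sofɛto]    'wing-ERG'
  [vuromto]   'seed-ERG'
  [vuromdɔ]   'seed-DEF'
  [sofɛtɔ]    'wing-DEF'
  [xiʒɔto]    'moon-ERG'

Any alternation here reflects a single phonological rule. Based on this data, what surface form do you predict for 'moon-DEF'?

[xiʒɔtɔ]

The DEF suffix surfaces as [-dɔ] and [-tɔ], depending on the final segment of the stem.
By contrast the ERG suffix keeps its initial [t] throughout — that segment must be underlying.
The DEF suffix is therefore /-dɔ/ underlyingly, with post-vocalic devoicing: voiced stops become voiceless after a vowel.
After 'moon', which ends in a vowel, the suffix surfaces as [-tɔ], giving [xiʒɔtɔ].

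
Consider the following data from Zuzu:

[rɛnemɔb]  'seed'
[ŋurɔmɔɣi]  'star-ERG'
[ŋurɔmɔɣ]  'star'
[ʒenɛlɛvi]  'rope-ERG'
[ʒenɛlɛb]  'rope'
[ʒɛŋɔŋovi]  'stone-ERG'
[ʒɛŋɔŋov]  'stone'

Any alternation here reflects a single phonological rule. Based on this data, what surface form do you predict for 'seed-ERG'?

The root 'rope' surfaces as [ʒenɛlɛvi] and [ʒenɛlɛb], with a stem-final [v] ~ [b] alternation.
If /v/ were underlying and a rule turned it into [b] in isolation, 'stone' would also alternate; but it has [v] in both [ʒɛŋɔŋovi] and [ʒɛŋɔŋov].
The alternation reflects intervocalic spirantization: voiced stops become fricatives between vowels. /b/ is underlying.
The one attested form of 'seed', [rɛnemɔb], shows underlying /rɛnemɔb/. Applying the same rule between vowels gives [rɛnemɔvi].

[rɛnemɔvi]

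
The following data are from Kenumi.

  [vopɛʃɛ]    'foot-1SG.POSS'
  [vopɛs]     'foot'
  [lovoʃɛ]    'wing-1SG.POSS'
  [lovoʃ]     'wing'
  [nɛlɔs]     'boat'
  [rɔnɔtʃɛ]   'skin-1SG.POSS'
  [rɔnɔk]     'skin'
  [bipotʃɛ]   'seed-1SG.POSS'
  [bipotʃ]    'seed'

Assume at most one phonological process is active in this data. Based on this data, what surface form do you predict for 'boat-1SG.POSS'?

[nɛlɔʃɛ]

The root 'foot' surfaces as [vopɛʃɛ] and [vopɛs], with a stem-final [ʃ] ~ [s] alternation.
If /ʃ/ were underlying and a rule turned it into [s] in isolation, 'wing' would also alternate; but it has [ʃ] in both [lovoʃɛ] and [lovoʃ].
The alternation reflects palatalization before a front vowel: /k/ and /s/ become palato-alveolar [tʃ] and [ʃ] before a front vowel. /s/ is underlying.
The one attested form of 'boat', [nɛlɔs], shows underlying /nɛlɔs/. Applying the same rule before a front vowel gives [nɛlɔʃɛ].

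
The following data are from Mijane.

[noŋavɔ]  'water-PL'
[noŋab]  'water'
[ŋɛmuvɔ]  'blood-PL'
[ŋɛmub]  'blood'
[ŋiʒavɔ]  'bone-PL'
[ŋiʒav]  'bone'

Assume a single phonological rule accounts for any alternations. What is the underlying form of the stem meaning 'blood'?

In [ŋɛmuvɔ] and [ŋɛmub] the final segment of 'blood' alternates: [v] ~ [b].
But 'bone' keeps [v] in both environments ([ŋiʒavɔ], [ŋiʒav]), so there is no rule changing /v/ to [b] in isolation.
The underlying segment must be /b/; voiced stops become fricatives between vowels, yielding [v] there.

/ŋɛmub/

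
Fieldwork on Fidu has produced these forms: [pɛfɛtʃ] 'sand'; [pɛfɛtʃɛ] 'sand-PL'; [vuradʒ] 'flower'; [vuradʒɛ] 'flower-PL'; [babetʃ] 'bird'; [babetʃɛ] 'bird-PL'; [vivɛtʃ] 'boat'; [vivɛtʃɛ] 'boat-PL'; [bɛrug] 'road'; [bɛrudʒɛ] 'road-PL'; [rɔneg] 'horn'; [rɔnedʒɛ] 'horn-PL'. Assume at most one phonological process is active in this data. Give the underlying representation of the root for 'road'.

'road' shows [g] ~ [dʒ] at the end of the stem ([bɛrug] vs [bɛrudʒɛ]).
But 'flower' keeps [dʒ] in both environments ([vuradʒ], [vuradʒɛ]), so there is no rule changing /dʒ/ to [g] in isolation.
The underlying segment must be /g/; /g/ becomes palato-alveolar [dʒ] before a front vowel, yielding [dʒ] there.

/bɛrug/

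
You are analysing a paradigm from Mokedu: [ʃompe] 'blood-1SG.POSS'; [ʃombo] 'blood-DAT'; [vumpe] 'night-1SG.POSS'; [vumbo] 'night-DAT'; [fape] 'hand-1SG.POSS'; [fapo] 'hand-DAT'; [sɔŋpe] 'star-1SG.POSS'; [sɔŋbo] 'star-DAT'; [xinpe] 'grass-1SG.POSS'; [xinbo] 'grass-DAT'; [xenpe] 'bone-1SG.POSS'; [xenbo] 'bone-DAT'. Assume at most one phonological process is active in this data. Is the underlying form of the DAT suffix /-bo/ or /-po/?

/-bo/

The DAT morpheme has two allomorphs, [-bo] and [-po].
By contrast the 1SG.POSS suffix keeps its initial [p] throughout — that segment must be underlying.
The DAT suffix is therefore /-bo/ underlyingly, with post-vocalic devoicing: voiced stops become voiceless after a vowel.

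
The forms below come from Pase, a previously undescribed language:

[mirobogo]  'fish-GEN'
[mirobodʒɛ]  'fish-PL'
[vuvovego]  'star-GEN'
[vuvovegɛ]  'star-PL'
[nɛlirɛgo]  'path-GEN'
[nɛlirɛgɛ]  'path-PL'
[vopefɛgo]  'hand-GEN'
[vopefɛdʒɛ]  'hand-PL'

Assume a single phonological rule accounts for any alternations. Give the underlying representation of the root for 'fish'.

/mirobodʒ/

In [mirobogo] and [mirobodʒɛ] the final segment of 'fish' alternates: [g] ~ [dʒ].
Compare 'path', with invariant [g] in [nɛlirɛgo] and [nɛlirɛgɛ]: an analysis with underlying /g/ and a rule producing [dʒ] before the PL suffix would wrongly predict alternation here too.
So /dʒ/ is underlying, and a rule of depalatalization — palato-alveolar /dʒ/ becomes [g] when no front vowel follows — gives [g].
So 'fish' = /mirobodʒ/.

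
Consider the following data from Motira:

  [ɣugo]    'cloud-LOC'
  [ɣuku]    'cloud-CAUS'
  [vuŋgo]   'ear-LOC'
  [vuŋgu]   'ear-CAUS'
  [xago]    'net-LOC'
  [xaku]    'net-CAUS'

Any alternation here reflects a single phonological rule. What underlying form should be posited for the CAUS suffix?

/-ku/

The CAUS morpheme has two allomorphs, [-gu] and [-ku].
By contrast the LOC suffix keeps its initial [g] throughout — that segment must be underlying.
The CAUS suffix is therefore /-ku/ underlyingly, with post-nasal voicing: voiceless stops become voiced after a nasal.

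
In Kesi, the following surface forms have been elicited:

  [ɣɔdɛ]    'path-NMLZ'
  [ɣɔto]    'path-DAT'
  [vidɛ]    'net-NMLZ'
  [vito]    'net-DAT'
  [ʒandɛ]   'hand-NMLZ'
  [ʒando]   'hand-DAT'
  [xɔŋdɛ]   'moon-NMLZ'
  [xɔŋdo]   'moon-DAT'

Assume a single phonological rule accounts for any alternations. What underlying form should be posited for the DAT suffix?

/-to/

The DAT suffix surfaces as [-do] and [-to], depending on the final segment of the stem.
The NMLZ suffix, which begins with [d], is invariant after every stem; so [d] is not altered by any rule here.
The DAT suffix is therefore /-to/ underlyingly, with post-nasal voicing: voiceless stops become voiced after a nasal.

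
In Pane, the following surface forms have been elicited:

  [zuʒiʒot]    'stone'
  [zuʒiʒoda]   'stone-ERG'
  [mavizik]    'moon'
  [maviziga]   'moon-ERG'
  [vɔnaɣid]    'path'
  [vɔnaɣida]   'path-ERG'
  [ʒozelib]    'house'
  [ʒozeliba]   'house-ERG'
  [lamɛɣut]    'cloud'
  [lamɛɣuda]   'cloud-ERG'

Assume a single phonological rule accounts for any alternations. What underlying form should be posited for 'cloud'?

The root 'cloud' surfaces as [lamɛɣut] and [lamɛɣuda], with a stem-final [t] ~ [d] alternation.
But 'path' keeps [d] in both environments ([vɔnaɣid], [vɔnaɣida]), so there is no rule changing /d/ to [t] in isolation.
So /t/ is underlying, and a rule of intervocalic voicing — voiceless stops become voiced between vowels — gives [d].

/lamɛɣut/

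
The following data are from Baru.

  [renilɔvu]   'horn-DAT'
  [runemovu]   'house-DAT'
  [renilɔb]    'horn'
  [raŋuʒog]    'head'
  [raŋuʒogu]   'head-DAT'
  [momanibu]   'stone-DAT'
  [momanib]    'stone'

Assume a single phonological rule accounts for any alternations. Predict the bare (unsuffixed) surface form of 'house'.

[runemob]

The root 'horn' surfaces as [renilɔvu] and [renilɔb], with a stem-final [v] ~ [b] alternation.
The stem 'stone' ([momanibu], [momanib]) shows [b] unchanged in both environments, so [b] cannot be basic with [v] derived before the DAT suffix.
The alternation reflects word-final hardening: voiced fricatives become stops word-finally. /v/ is underlying.
The one attested form of 'house', [runemovu], shows underlying /runemov/. Applying the same rule word-finally gives [runemob].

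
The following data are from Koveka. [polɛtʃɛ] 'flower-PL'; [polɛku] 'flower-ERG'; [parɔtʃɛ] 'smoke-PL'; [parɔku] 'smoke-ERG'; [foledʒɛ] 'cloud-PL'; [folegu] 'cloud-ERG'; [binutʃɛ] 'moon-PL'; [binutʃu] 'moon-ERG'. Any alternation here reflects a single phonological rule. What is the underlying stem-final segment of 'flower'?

'flower' shows [tʃ] ~ [k] at the end of the stem ([polɛtʃɛ] vs [polɛku]).
The stem 'moon' ([binutʃɛ], [binutʃu]) shows [tʃ] unchanged in both environments, so [tʃ] cannot be basic with [k] derived before the ERG suffix.
The alternation reflects palatalization before a front vowel: /k/ and /g/ become palato-alveolar [tʃ] and [dʒ] before a front vowel. /k/ is underlying.

/k/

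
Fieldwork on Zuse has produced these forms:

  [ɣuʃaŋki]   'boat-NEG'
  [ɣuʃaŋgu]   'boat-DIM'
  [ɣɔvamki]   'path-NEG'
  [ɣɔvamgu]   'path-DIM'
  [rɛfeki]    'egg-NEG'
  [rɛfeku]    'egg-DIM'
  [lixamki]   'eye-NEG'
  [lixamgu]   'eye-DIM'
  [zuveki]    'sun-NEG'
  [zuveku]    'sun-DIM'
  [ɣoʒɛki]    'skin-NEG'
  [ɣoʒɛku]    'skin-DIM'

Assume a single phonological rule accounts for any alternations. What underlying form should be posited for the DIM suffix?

The DIM morpheme has two allomorphs, [-gu] and [-ku].
The NEG suffix, which begins with [k], is invariant after every stem; so [k] is not altered by any rule here.
The DIM suffix is therefore /-gu/ underlyingly, with post-vocalic devoicing: voiced stops become voiceless after a vowel.

/-gu/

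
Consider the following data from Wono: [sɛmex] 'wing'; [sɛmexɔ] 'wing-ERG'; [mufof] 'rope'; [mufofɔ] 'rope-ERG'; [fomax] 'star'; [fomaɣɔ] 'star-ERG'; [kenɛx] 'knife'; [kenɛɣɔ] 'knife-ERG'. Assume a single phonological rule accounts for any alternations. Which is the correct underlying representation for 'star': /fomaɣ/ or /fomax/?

The stem for 'star' ends in [x] in [fomax] but [ɣ] in [fomaɣɔ].
The stem 'wing' ([sɛmex], [sɛmexɔ]) shows [x] unchanged in both environments, so [x] cannot be basic with [ɣ] derived before the ERG suffix.
The underlying segment must be /ɣ/; voiced obstruents become voiceless word-finally, yielding [x] there.

/fomaɣ/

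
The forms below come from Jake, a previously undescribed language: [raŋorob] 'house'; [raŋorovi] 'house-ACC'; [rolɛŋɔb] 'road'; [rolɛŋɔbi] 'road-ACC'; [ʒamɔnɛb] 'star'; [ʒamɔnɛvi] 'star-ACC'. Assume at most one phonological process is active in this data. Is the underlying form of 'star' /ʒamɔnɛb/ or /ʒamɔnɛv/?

/ʒamɔnɛv/

In [ʒamɔnɛb] and [ʒamɔnɛvi] the final segment of 'star' alternates: [b] ~ [v].
If /b/ were underlying and a rule turned it into [v] before the ACC suffix, 'road' would also alternate; but it has [b] in both [rolɛŋɔb] and [rolɛŋɔbi].
The underlying segment must be /v/; voiced fricatives become stops word-finally, yielding [b] there.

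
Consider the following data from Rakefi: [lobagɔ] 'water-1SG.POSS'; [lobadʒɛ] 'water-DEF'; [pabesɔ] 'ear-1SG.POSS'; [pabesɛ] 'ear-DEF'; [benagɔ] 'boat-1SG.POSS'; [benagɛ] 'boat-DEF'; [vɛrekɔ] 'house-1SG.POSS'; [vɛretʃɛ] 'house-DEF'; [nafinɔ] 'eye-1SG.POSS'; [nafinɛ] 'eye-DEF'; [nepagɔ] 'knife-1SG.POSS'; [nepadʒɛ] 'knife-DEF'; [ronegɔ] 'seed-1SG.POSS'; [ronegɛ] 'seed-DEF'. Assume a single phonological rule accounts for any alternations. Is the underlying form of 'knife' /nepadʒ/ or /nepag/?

'knife' shows [g] ~ [dʒ] at the end of the stem ([nepagɔ] vs [nepadʒɛ]).
But 'seed' keeps [g] in both environments ([ronegɔ], [ronegɛ]), so there is no rule changing /g/ to [dʒ] before the DEF suffix.
Therefore /dʒ/ is basic and [g] is derived by depalatalization (palato-alveolar /tʃ/ and /dʒ/ become [k] and [g] when no front vowel follows).

/nepadʒ/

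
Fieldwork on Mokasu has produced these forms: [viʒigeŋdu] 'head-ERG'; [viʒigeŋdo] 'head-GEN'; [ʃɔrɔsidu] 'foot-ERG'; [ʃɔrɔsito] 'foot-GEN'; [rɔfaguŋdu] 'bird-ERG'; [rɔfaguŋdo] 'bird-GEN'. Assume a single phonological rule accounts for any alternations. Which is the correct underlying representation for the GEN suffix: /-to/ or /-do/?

/-to/

The GEN suffix surfaces as [-do] and [-to], depending on the final segment of the stem.
By contrast the ERG suffix keeps its initial [d] throughout — that segment must be underlying.
The GEN suffix is therefore /-to/ underlyingly, with post-nasal voicing: voiceless stops become voiced after a nasal.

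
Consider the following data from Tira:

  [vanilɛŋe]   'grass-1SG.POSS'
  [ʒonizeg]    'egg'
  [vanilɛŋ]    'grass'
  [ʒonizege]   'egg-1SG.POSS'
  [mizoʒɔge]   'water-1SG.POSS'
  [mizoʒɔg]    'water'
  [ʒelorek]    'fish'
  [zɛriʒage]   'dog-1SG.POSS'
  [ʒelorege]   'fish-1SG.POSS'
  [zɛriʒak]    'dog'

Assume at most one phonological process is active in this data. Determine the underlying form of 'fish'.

'fish' shows [k] ~ [g] at the end of the stem ([ʒelorek] vs [ʒelorege]).
Compare 'water', with invariant [g] in [mizoʒɔg] and [mizoʒɔge]: an analysis with underlying /g/ and a rule producing [k] in isolation would wrongly predict alternation here too.
The alternation reflects intervocalic voicing: voiceless stops become voiced between vowels. /k/ is underlying.

/ʒelorek/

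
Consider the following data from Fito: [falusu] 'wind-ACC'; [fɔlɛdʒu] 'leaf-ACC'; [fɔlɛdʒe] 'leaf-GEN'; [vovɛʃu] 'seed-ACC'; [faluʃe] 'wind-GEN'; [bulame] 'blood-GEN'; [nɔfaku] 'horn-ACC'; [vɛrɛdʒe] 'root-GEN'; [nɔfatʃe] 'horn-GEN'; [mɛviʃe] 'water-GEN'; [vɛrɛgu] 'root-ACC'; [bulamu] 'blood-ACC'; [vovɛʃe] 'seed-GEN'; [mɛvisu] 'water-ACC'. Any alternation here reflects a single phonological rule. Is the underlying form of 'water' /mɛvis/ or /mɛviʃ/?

The root 'water' surfaces as [mɛviʃe] and [mɛvisu], with a stem-final [ʃ] ~ [s] alternation.
The stem 'seed' ([vovɛʃe], [vovɛʃu]) shows [ʃ] unchanged in both environments, so [ʃ] cannot be basic with [s] derived before the ACC suffix.
The underlying segment must be /s/; /k/, /g/ and /s/ become palato-alveolar [tʃ], [dʒ] and [ʃ] before a front vowel, yielding [ʃ] there.

/mɛvis/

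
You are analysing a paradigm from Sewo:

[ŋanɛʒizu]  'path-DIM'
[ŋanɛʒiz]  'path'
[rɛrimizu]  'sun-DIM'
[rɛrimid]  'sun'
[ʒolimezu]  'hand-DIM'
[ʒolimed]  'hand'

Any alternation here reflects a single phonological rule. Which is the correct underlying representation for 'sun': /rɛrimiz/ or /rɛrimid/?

/rɛrimid/

The stem for 'sun' ends in [z] in [rɛrimizu] but [d] in [rɛrimid].
If /z/ were underlying and a rule turned it into [d] in isolation, 'path' would also alternate; but it has [z] in both [ŋanɛʒizu] and [ŋanɛʒiz].
Therefore /d/ is basic and [z] is derived by intervocalic spirantization (voiced stops become fricatives between vowels).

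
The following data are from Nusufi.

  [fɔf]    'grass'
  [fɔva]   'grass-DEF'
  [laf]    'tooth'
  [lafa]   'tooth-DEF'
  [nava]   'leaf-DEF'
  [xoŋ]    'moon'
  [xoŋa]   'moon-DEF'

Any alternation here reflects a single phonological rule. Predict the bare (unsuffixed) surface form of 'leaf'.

[naf]

The stem for 'grass' ends in [f] in [fɔf] but [v] in [fɔva].
But 'tooth' keeps [f] in both environments ([laf], [lafa]), so there is no rule changing /f/ to [v] before the DEF suffix.
Therefore /v/ is basic and [f] is derived by word-final obstruent devoicing (voiced obstruents become voiceless word-finally).
From [nava] the stem 'leaf' is /nav/; word-finally this yields [naf].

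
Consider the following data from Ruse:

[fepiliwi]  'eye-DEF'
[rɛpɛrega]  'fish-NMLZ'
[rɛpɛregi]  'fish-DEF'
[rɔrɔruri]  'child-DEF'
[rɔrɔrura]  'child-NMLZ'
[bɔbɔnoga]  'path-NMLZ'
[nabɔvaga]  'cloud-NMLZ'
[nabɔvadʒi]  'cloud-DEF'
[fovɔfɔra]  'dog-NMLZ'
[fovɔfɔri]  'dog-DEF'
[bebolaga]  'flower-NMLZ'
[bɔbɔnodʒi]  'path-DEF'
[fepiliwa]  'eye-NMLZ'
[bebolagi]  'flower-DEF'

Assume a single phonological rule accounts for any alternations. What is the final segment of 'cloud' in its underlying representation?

/dʒ/

In [nabɔvadʒi] and [nabɔvaga] the final segment of 'cloud' alternates: [dʒ] ~ [g].
Compare 'flower', with invariant [g] in [bebolagi] and [bebolaga]: an analysis with underlying /g/ and a rule producing [dʒ] before the DEF suffix would wrongly predict alternation here too.
The underlying segment must be /dʒ/; palato-alveolar /dʒ/ becomes [g] when no front vowel follows, yielding [g] there.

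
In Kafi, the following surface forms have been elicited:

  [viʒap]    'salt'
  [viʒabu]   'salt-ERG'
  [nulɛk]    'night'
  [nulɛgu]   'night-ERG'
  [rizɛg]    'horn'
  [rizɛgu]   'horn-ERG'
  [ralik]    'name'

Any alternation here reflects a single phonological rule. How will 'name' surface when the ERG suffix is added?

The root 'night' surfaces as [nulɛk] and [nulɛgu], with a stem-final [k] ~ [g] alternation.
If /g/ were underlying and a rule turned it into [k] in isolation, 'horn' would also alternate; but it has [g] in both [rizɛg] and [rizɛgu].
The underlying segment must be /k/; voiceless stops become voiced between vowels, yielding [g] there.
The one attested form of 'name', [ralik], shows underlying /ralik/. Applying the same rule between vowels gives [raligu].

[raligu]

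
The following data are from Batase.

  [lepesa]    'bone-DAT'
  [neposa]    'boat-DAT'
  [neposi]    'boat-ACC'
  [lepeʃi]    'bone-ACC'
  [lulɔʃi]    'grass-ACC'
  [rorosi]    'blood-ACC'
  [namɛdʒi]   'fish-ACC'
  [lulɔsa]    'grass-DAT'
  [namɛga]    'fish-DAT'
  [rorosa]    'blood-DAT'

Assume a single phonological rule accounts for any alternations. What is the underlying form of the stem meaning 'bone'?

In [lepesa] and [lepeʃi] the final segment of 'bone' alternates: [s] ~ [ʃ].
If /s/ were underlying and a rule turned it into [ʃ] before the ACC suffix, 'blood' would also alternate; but it has [s] in both [rorosa] and [rorosi].
Therefore /ʃ/ is basic and [s] is derived by depalatalization (palato-alveolar /dʒ/ and /ʃ/ become [g] and [s] when no front vowel follows).

/lepeʃ/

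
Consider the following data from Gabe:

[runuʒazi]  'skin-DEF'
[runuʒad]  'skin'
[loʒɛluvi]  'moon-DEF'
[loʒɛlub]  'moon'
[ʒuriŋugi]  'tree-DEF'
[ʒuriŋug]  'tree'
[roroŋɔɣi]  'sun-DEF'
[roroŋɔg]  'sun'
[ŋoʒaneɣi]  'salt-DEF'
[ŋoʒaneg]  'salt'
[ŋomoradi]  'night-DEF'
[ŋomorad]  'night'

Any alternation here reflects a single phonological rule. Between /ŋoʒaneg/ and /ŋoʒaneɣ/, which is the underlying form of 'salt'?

The stem for 'salt' ends in [ɣ] in [ŋoʒaneɣi] but [g] in [ŋoʒaneg].
Compare 'tree', with invariant [g] in [ʒuriŋugi] and [ʒuriŋug]: an analysis with underlying /g/ and a rule producing [ɣ] before the DEF suffix would wrongly predict alternation here too.
The alternation reflects word-final hardening: voiced fricatives become stops word-finally. /ɣ/ is underlying.

/ŋoʒaneɣ/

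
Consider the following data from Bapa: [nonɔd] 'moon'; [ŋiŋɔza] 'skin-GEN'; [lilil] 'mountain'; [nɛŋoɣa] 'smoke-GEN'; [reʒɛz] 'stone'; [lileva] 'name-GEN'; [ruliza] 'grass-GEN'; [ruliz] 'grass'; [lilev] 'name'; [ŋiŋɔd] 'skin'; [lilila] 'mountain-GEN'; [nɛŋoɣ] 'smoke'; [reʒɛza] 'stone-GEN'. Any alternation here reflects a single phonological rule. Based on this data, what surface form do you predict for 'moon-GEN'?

The root 'skin' surfaces as [ŋiŋɔd] and [ŋiŋɔza], with a stem-final [d] ~ [z] alternation.
The stem 'grass' ([ruliz], [ruliza]) shows [z] unchanged in both environments, so [z] cannot be basic with [d] derived in isolation.
The underlying segment must be /d/; voiced stops become fricatives between vowels, yielding [z] there.
The one attested form of 'moon', [nonɔd], shows underlying /nonɔd/. Applying the same rule between vowels gives [nonɔza].

[nonɔza]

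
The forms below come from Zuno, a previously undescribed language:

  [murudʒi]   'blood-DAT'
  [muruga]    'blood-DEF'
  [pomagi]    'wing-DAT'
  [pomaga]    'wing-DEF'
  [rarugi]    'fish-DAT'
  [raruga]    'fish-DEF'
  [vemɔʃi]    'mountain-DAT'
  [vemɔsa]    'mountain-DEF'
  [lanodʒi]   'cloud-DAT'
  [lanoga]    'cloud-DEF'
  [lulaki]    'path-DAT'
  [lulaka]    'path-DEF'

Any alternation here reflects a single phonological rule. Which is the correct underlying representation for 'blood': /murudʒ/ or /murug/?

In [murudʒi] and [muruga] the final segment of 'blood' alternates: [dʒ] ~ [g].
If /g/ were underlying and a rule turned it into [dʒ] before the DAT suffix, 'wing' would also alternate; but it has [g] in both [pomagi] and [pomaga].
The alternation reflects depalatalization: palato-alveolar /dʒ/ and /ʃ/ become [g] and [s] when no front vowel follows. /dʒ/ is underlying.

/murudʒ/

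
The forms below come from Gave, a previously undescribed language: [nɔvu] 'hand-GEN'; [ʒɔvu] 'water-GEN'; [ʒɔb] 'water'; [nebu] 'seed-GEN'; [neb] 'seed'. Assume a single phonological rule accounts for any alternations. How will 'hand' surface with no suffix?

[nɔb]

In [ʒɔvu] and [ʒɔb] the final segment of 'water' alternates: [v] ~ [b].
If /b/ were underlying and a rule turned it into [v] before the GEN suffix, 'seed' would also alternate; but it has [b] in both [nebu] and [neb].
The underlying segment must be /v/; voiced fricatives become stops word-finally, yielding [b] there.
From [nɔvu] the stem 'hand' is /nɔv/; word-finally this yields [nɔb].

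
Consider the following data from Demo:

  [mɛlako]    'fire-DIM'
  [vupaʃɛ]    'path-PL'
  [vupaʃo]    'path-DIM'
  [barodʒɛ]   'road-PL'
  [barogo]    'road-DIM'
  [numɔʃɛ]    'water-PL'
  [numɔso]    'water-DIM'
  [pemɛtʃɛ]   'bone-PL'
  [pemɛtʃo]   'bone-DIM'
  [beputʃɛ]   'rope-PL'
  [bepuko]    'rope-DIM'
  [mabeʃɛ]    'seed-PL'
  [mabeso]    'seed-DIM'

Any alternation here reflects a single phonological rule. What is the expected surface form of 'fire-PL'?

The stem for 'rope' ends in [tʃ] in [beputʃɛ] but [k] in [bepuko].
But 'bone' keeps [tʃ] in both environments ([pemɛtʃɛ], [pemɛtʃo]), so there is no rule changing /tʃ/ to [k] before the DIM suffix.
Therefore /k/ is basic and [tʃ] is derived by palatalization before a front vowel (/k/, /g/ and /s/ become palato-alveolar [tʃ], [dʒ] and [ʃ] before a front vowel).
The one attested form of 'fire', [mɛlako], shows underlying /mɛlak/. Applying the same rule before a front vowel gives [mɛlatʃɛ].

[mɛlatʃɛ]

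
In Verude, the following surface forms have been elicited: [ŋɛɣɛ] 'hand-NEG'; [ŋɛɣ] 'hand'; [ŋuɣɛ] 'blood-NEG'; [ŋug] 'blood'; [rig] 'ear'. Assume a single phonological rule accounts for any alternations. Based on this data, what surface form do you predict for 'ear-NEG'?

[riɣɛ]

The stem for 'blood' ends in [ɣ] in [ŋuɣɛ] but [g] in [ŋug].
If /ɣ/ were underlying and a rule turned it into [g] in isolation, 'hand' would also alternate; but it has [ɣ] in both [ŋɛɣɛ] and [ŋɛɣ].
So /g/ is underlying, and a rule of intervocalic spirantization — voiced stops become fricatives between vowels — gives [ɣ].
The one attested form of 'ear', [rig], shows underlying /rig/. Applying the same rule between vowels gives [riɣɛ].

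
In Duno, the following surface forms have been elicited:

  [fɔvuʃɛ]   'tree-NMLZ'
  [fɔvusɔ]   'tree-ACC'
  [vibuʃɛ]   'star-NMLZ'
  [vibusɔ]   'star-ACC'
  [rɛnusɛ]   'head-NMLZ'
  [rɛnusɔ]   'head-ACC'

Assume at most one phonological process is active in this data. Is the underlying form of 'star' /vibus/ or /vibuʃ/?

'star' shows [ʃ] ~ [s] at the end of the stem ([vibuʃɛ] vs [vibusɔ]).
But 'head' keeps [s] in both environments ([rɛnusɛ], [rɛnusɔ]), so there is no rule changing /s/ to [ʃ] before the NMLZ suffix.
So /ʃ/ is underlying, and a rule of depalatalization — palato-alveolar /ʃ/ becomes [s] when no front vowel follows — gives [s].

/vibuʃ/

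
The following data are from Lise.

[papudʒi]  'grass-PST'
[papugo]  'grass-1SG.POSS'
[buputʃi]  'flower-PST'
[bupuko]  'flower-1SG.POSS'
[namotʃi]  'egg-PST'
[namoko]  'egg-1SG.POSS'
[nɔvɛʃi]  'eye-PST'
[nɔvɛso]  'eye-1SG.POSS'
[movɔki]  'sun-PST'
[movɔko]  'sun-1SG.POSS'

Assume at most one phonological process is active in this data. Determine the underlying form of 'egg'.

/namotʃ/

'egg' shows [tʃ] ~ [k] at the end of the stem ([namotʃi] vs [namoko]).
Compare 'sun', with invariant [k] in [movɔki] and [movɔko]: an analysis with underlying /k/ and a rule producing [tʃ] before the PST suffix would wrongly predict alternation here too.
The alternation reflects depalatalization: palato-alveolar /tʃ/, /dʒ/ and /ʃ/ become [k], [g] and [s] when no front vowel follows. /tʃ/ is underlying.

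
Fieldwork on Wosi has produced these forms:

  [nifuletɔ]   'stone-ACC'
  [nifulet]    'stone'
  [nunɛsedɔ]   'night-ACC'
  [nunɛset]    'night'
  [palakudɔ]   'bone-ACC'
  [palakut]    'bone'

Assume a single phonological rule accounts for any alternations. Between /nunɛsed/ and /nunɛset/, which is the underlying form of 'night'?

The root 'night' surfaces as [nunɛsedɔ] and [nunɛset], with a stem-final [d] ~ [t] alternation.
Compare 'stone', with invariant [t] in [nifuletɔ] and [nifulet]: an analysis with underlying /t/ and a rule producing [d] before the ACC suffix would wrongly predict alternation here too.
The alternation reflects word-final obstruent devoicing: voiced obstruents become voiceless word-finally. /d/ is underlying.

/nunɛsed/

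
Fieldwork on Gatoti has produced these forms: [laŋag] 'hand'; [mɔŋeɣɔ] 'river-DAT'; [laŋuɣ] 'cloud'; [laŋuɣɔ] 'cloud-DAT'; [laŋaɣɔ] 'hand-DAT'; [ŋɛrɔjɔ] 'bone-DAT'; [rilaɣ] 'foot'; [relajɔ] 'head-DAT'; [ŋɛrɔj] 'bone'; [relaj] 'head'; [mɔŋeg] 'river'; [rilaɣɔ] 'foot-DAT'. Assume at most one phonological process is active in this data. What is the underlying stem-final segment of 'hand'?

/g/

'hand' shows [g] ~ [ɣ] at the end of the stem ([laŋag] vs [laŋaɣɔ]).
Compare 'cloud', with invariant [ɣ] in [laŋuɣ] and [laŋuɣɔ]: an analysis with underlying /ɣ/ and a rule producing [g] in isolation would wrongly predict alternation here too.
The underlying segment must be /g/; voiced stops become fricatives between vowels, yielding [ɣ] there.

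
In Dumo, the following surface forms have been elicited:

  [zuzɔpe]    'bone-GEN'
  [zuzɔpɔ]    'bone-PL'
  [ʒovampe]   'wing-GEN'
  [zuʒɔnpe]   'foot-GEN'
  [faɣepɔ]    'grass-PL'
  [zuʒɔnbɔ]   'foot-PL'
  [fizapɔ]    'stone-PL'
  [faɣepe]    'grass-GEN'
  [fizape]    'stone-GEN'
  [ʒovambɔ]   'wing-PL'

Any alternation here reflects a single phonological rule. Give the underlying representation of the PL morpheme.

/-bɔ/

The PL morpheme has two allomorphs, [-bɔ] and [-pɔ].
The GEN suffix, which begins with [p], is invariant after every stem; so [p] is not altered by any rule here.
The PL suffix is therefore /-bɔ/ underlyingly, with post-vocalic devoicing: voiced stops become voiceless after a vowel.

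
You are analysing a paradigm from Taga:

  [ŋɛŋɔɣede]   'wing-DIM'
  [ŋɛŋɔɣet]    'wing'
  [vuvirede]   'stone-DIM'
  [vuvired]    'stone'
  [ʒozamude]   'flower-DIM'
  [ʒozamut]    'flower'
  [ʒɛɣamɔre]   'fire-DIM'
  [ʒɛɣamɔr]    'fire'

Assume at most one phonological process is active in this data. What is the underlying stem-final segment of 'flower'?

In [ʒozamude] and [ʒozamut] the final segment of 'flower' alternates: [d] ~ [t].
The stem 'stone' ([vuvirede], [vuvired]) shows [d] unchanged in both environments, so [d] cannot be basic with [t] derived in isolation.
So /t/ is underlying, and a rule of intervocalic voicing — voiceless stops become voiced between vowels — gives [d].

/t/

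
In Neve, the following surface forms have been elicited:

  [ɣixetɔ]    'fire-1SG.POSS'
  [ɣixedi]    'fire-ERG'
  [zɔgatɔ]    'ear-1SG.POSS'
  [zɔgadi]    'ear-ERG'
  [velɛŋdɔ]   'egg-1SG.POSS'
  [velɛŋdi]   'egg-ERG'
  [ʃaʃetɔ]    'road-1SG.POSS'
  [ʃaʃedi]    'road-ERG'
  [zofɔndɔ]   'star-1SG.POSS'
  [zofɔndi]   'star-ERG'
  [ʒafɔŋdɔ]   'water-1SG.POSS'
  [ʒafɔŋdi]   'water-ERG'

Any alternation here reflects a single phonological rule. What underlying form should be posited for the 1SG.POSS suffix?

The 1SG.POSS morpheme has two allomorphs, [-dɔ] and [-tɔ].
By contrast the ERG suffix keeps its initial [d] throughout — that segment must be underlying.
So the underlying form is /-tɔ/, and voiceless stops become voiced after a nasal.

/-tɔ/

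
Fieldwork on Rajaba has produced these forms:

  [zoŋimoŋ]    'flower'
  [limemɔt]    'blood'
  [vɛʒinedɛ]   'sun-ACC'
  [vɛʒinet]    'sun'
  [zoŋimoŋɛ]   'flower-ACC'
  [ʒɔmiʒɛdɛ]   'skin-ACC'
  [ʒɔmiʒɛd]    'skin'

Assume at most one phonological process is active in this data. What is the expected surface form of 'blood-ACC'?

[limemɔdɛ]

'sun' shows [d] ~ [t] at the end of the stem ([vɛʒinedɛ] vs [vɛʒinet]).
If /d/ were underlying and a rule turned it into [t] in isolation, 'skin' would also alternate; but it has [d] in both [ʒɔmiʒɛdɛ] and [ʒɔmiʒɛd].
The alternation reflects intervocalic voicing: voiceless stops become voiced between vowels. /t/ is underlying.
The one attested form of 'blood', [limemɔt], shows underlying /limemɔt/. Applying the same rule between vowels gives [limemɔdɛ].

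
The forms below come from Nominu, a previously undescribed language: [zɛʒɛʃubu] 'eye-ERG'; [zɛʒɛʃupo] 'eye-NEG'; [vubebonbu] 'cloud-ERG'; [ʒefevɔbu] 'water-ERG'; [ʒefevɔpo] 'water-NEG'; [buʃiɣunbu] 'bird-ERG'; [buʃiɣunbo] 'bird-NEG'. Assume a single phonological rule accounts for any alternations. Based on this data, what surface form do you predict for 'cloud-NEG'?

The NEG suffix surfaces as [-bo] and [-po], depending on the final segment of the stem.
By contrast the ERG suffix keeps its initial [b] throughout — that segment must be underlying.
So the underlying form is /-po/, and voiceless stops become voiced after a nasal.
After 'cloud', which ends in a nasal, the suffix surfaces as [-bo], giving [vubebonbo].

[vubebonbo]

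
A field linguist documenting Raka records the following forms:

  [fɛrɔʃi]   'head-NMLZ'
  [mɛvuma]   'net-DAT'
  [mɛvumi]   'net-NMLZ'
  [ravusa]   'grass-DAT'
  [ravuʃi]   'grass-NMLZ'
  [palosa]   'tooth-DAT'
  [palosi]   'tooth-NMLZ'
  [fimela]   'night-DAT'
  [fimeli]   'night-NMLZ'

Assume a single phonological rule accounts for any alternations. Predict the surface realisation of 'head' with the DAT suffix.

[fɛrɔsa]

The root 'grass' surfaces as [ravusa] and [ravuʃi], with a stem-final [s] ~ [ʃ] alternation.
The stem 'tooth' ([palosa], [palosi]) shows [s] unchanged in both environments, so [s] cannot be basic with [ʃ] derived before the NMLZ suffix.
So /ʃ/ is underlying, and a rule of depalatalization — palato-alveolar /ʃ/ becomes [s] when no front vowel follows — gives [s].
The one attested form of 'head', [fɛrɔʃi], shows underlying /fɛrɔʃ/. Applying the same rule when no front vowel follows gives [fɛrɔsa].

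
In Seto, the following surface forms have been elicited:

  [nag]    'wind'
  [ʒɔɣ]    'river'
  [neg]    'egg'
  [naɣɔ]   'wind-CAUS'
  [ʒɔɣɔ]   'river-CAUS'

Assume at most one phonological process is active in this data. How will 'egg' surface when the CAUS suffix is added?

[neɣɔ]

The stem for 'wind' ends in [ɣ] in [naɣɔ] but [g] in [nag].
Compare 'river', with invariant [ɣ] in [ʒɔɣɔ] and [ʒɔɣ]: an analysis with underlying /ɣ/ and a rule producing [g] in isolation would wrongly predict alternation here too.
Therefore /g/ is basic and [ɣ] is derived by intervocalic spirantization (voiced stops become fricatives between vowels).
The one attested form of 'egg', [neg], shows underlying /neg/. Applying the same rule between vowels gives [neɣɔ].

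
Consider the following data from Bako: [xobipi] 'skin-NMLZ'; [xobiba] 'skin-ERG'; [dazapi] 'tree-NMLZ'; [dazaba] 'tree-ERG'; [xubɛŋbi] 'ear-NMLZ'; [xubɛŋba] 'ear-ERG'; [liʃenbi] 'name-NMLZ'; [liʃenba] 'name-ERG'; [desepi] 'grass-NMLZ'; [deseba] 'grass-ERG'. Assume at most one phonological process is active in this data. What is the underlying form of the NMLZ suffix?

/-pi/

The NMLZ suffix surfaces as [-bi] and [-pi], depending on the final segment of the stem.
The ERG suffix, which begins with [b], is invariant after every stem; so [b] is not altered by any rule here.
So the underlying form is /-pi/, and voiceless stops become voiced after a nasal.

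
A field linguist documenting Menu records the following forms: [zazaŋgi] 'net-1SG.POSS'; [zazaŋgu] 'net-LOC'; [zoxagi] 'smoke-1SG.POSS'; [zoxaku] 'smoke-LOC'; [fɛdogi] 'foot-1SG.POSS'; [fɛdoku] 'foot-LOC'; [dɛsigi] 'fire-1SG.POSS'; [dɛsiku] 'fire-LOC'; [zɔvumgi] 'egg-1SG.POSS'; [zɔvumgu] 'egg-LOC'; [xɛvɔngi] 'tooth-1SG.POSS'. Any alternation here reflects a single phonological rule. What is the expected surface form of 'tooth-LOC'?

The LOC morpheme has two allomorphs, [-gu] and [-ku].
By contrast the 1SG.POSS suffix keeps its initial [g] throughout — that segment must be underlying.
So the underlying form is /-ku/, and voiceless stops become voiced after a nasal.
After 'tooth', which ends in a nasal, the suffix surfaces as [-gu], giving [xɛvɔngu].

[xɛvɔngu]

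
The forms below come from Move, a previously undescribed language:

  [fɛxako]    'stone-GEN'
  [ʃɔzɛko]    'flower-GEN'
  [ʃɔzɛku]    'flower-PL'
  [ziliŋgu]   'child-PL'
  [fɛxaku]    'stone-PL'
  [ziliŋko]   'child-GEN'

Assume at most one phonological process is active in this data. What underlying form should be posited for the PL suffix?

/-gu/

The PL suffix surfaces as [-gu] and [-ku], depending on the final segment of the stem.
By contrast the GEN suffix keeps its initial [k] throughout — that segment must be underlying.
So the underlying form is /-gu/, and voiced stops become voiceless after a vowel.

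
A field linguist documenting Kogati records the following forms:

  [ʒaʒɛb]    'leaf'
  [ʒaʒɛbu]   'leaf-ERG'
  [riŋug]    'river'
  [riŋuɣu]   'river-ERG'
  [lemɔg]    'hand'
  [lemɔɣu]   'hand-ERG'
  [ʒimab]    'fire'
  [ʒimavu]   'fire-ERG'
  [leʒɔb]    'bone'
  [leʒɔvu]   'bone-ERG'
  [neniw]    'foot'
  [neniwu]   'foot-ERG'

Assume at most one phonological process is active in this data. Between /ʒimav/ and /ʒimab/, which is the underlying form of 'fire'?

/ʒimav/

In [ʒimab] and [ʒimavu] the final segment of 'fire' alternates: [b] ~ [v].
But 'leaf' keeps [b] in both environments ([ʒaʒɛb], [ʒaʒɛbu]), so there is no rule changing /b/ to [v] before the ERG suffix.
Therefore /v/ is basic and [b] is derived by word-final hardening (voiced fricatives become stops word-finally).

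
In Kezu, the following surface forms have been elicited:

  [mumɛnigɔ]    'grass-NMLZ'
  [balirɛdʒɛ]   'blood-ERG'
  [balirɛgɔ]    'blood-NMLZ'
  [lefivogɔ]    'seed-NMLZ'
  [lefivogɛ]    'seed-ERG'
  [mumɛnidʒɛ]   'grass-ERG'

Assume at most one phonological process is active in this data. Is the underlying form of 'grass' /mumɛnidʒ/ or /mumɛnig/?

The stem for 'grass' ends in [dʒ] in [mumɛnidʒɛ] but [g] in [mumɛnigɔ].
The stem 'seed' ([lefivogɛ], [lefivogɔ]) shows [g] unchanged in both environments, so [g] cannot be basic with [dʒ] derived before the ERG suffix.
The underlying segment must be /dʒ/; palato-alveolar /dʒ/ becomes [g] when no front vowel follows, yielding [g] there.

/mumɛnidʒ/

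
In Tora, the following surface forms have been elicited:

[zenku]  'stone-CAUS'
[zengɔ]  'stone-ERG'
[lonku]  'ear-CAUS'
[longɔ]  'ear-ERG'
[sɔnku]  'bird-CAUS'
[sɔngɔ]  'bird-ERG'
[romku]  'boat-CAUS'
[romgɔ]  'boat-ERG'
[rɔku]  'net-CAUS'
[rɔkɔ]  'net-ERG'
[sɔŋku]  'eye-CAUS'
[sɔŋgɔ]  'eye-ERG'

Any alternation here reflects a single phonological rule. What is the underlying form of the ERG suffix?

/-gɔ/

The ERG suffix surfaces as [-gɔ] and [-kɔ], depending on the final segment of the stem.
By contrast the CAUS suffix keeps its initial [k] throughout — that segment must be underlying.
So the underlying form is /-gɔ/, and voiced stops become voiceless after a vowel.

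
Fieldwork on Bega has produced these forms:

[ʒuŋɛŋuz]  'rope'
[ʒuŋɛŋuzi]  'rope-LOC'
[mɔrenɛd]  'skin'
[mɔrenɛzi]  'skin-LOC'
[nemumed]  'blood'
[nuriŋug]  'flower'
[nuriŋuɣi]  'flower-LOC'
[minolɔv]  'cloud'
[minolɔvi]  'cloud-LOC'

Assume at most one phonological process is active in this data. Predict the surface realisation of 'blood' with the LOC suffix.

[nemumezi]

In [mɔrenɛd] and [mɔrenɛzi] the final segment of 'skin' alternates: [d] ~ [z].
If /z/ were underlying and a rule turned it into [d] in isolation, 'rope' would also alternate; but it has [z] in both [ʒuŋɛŋuz] and [ʒuŋɛŋuzi].
So /d/ is underlying, and a rule of intervocalic spirantization — voiced stops become fricatives between vowels — gives [z].
From [nemumed] the stem 'blood' is /nemumed/; between vowels this yields [nemumezi].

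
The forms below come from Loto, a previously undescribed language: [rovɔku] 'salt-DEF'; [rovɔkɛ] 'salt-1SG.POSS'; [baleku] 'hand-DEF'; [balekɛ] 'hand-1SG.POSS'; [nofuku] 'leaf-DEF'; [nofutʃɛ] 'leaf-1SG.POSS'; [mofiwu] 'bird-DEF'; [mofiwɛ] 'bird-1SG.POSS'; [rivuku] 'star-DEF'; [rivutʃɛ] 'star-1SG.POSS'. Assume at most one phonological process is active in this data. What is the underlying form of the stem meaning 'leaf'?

/nofutʃ/

'leaf' shows [k] ~ [tʃ] at the end of the stem ([nofuku] vs [nofutʃɛ]).
If /k/ were underlying and a rule turned it into [tʃ] before the 1SG.POSS suffix, 'salt' would also alternate; but it has [k] in both [rovɔku] and [rovɔkɛ].
The underlying segment must be /tʃ/; palato-alveolar /tʃ/ becomes [k] when no front vowel follows, yielding [k] there.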